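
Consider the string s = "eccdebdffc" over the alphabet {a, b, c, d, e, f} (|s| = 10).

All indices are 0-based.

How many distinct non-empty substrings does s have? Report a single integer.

sorted suffixes:
  #0 SA[0]=5  'bdffc'
  #1 SA[1]=9  'c'
  #2 SA[2]=1  'ccdebdffc'
  #3 SA[3]=2  'cdebdffc'
  #4 SA[4]=3  'debdffc'
  #5 SA[5]=6  'dffc'
  #6 SA[6]=4  'ebdffc'
  #7 SA[7]=0  'eccdebdffc'
  #8 SA[8]=8  'fc'
  #9 SA[9]=7  'ffc'

SA = [5, 9, 1, 2, 3, 6, 4, 0, 8, 7]
rank  pair      lcp
   1  s[5:],s[9:]  0  ''
   2  s[9:],s[1:]  1  'c'
   3  s[1:],s[2:]  1  'c'
   4  s[2:],s[3:]  0  ''
   5  s[3:],s[6:]  1  'd'
   6  s[6:],s[4:]  0  ''
   7  s[4:],s[0:]  1  'e'
   8  s[0:],s[8:]  0  ''
   9  s[8:],s[7:]  1  'f'

n(n+1)/2 = 10·11/2 = 55
Σ LCP = 0 + 0 + 1 + 1 + 0 + 1 + 0 + 1 + 0 + 1 = 5
distinct = 55 − 5 = 50

50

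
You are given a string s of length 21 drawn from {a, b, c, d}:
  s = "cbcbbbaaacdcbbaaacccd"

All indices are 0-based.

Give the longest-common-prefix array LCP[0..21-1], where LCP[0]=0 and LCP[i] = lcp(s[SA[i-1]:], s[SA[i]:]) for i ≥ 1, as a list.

sorted suffixes:
  #0 SA[0]=14  'aaacccd'
  #1 SA[1]=6  'aaacdcbbaaacccd'
  #2 SA[2]=15  'aacccd'
  #3 SA[3]=7  'aacdcbbaaacccd'
  #4 SA[4]=16  'acccd'
  #5 SA[5]=8  'acdcbbaaacccd'
  #6 SA[6]=13  'baaacccd'
  #7 SA[7]=5  'baaacdcbbaaacccd'
  #8 SA[8]=12  'bbaaacccd'
  #9 SA[9]=4  'bbaaacdcbbaaacccd'
  #10 SA[10]=3  'bbbaaacdcbbaaacccd'
  #11 SA[11]=1  'bcbbbaaacdcbbaaacccd'
  #12 SA[12]=11  'cbbaaacccd'
  #13 SA[13]=2  'cbbbaaacdcbbaaacccd'
  #14 SA[14]=0  'cbcbbbaaacdcbbaaacccd'
  #15 SA[15]=17  'cccd'
  #16 SA[16]=18  'ccd'
  #17 SA[17]=19  'cd'
  #18 SA[18]=9  'cdcbbaaacccd'
  #19 SA[19]=20  'd'
  #20 SA[20]=10  'dcbbaaacccd'

SA = [14, 6, 15, 7, 16, 8, 13, 5, 12, 4, 3, 1, 11, 2, 0, 17, 18, 19, 9, 20, 10]
rank  pair      lcp
   1  s[14:],s[6:]  4  'aaac'
   2  s[6:],s[15:]  2  'aa'
   3  s[15:],s[7:]  3  'aac'
   4  s[7:],s[16:]  1  'a'
   5  s[16:],s[8:]  2  'ac'
   6  s[8:],s[13:]  0  ''
   7  s[13:],s[5:]  5  'baaac'
   8  s[5:],s[12:]  1  'b'
   9  s[12:],s[4:]  6  'bbaaac'
  10  s[4:],s[3:]  2  'bb'
  11  s[3:],s[1:]  1  'b'
  12  s[1:],s[11:]  0  ''
  13  s[11:],s[2:]  3  'cbb'
  14  s[2:],s[0:]  2  'cb'
  15  s[0:],s[17:]  1  'c'
  16  s[17:],s[18:]  2  'cc'
  17  s[18:],s[19:]  1  'c'
  18  s[19:],s[9:]  2  'cd'
  19  s[9:],s[20:]  0  ''
  20  s[20:],s[10:]  1  'd'

[0, 4, 2, 3, 1, 2, 0, 5, 1, 6, 2, 1, 0, 3, 2, 1, 2, 1, 2, 0, 1]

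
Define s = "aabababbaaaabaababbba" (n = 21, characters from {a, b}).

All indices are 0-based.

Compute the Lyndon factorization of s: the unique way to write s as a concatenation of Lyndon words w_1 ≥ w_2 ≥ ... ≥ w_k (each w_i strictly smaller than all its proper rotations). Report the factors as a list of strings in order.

emit factor 1: 'aabababb' (i=0, period=8)
emit factor 2: 'aaaabaababbb' (i=8, period=12)
emit factor 3: 'a' (i=20, period=1)

["aabababb", "aaaabaababbb", "a"]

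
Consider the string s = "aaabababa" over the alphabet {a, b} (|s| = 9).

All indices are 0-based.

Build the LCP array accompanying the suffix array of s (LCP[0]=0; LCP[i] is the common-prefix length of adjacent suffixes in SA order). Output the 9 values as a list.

[0, 1, 2, 1, 3, 5, 0, 2, 4]

sorted suffixes:
  #0 SA[0]=8  'a'
  #1 SA[1]=0  'aaabababa'
  #2 SA[2]=1  'aabababa'
  #3 SA[3]=6  'aba'
  #4 SA[4]=4  'ababa'
  #5 SA[5]=2  'abababa'
  #6 SA[6]=7  'ba'
  #7 SA[7]=5  'baba'
  #8 SA[8]=3  'bababa'

SA = [8, 0, 1, 6, 4, 2, 7, 5, 3]
rank  pair      lcp
   1  s[8:],s[0:]  1  'a'
   2  s[0:],s[1:]  2  'aa'
   3  s[1:],s[6:]  1  'a'
   4  s[6:],s[4:]  3  'aba'
   5  s[4:],s[2:]  5  'ababa'
   6  s[2:],s[7:]  0  ''
   7  s[7:],s[5:]  2  'ba'
   8  s[5:],s[3:]  4  'baba'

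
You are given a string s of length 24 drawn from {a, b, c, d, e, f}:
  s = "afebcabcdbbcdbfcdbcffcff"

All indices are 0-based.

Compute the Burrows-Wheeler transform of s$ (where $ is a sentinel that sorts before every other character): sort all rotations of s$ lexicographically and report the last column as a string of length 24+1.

fc$deabddbbfbfbcccffbfacc

rank  rotation                   last
    0  $afebcabcdbbcdbfcdbcffcff  f
    1  abcdbbcdbfcdbcffcff$afebc  c
    2  afebcabcdbbcdbfcdbcffcff$  $
    3  bbcdbfcdbcffcff$afebcabcd  d
    4  bcabcdbbcdbfcdbcffcff$afe  e
    5  bcdbbcdbfcdbcffcff$afebca  a
    6  bcdbfcdbcffcff$afebcabcdb  b
    7  bcffcff$afebcabcdbbcdbfcd  d
    8  bfcdbcffcff$afebcabcdbbcd  d
    9  cabcdbbcdbfcdbcffcff$afeb  b
   10  cdbbcdbfcdbcffcff$afebcab  b
   11  cdbcffcff$afebcabcdbbcdbf  f
   12  cdbfcdbcffcff$afebcabcdbb  b
   13  cff$afebcabcdbbcdbfcdbcff  f
   14  cffcff$afebcabcdbbcdbfcdb  b
   15  dbbcdbfcdbcffcff$afebcabc  c
   16  dbcffcff$afebcabcdbbcdbfc  c
   17  dbfcdbcffcff$afebcabcdbbc  c
   18  ebcabcdbbcdbfcdbcffcff$af  f
   19  f$afebcabcdbbcdbfcdbcffcf  f
   20  fcdbcffcff$afebcabcdbbcdb  b
   21  fcff$afebcabcdbbcdbfcdbcf  f
   22  febcabcdbbcdbfcdbcffcff$a  a
   23  ff$afebcabcdbbcdbfcdbcffc  c
   24  ffcff$afebcabcdbbcdbfcdbc  c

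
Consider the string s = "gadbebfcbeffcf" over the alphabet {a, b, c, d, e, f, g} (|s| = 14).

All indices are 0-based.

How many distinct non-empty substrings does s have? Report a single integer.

rank | idx | suffix
   0 |   1 | adbebfcbeffcf
   1 |   3 | bebfcbeffcf
   2 |   8 | beffcf
   3 |   5 | bfcbeffcf
   4 |   7 | cbeffcf
   5 |  12 | cf
   6 |   2 | dbebfcbeffcf
   7 |   4 | ebfcbeffcf
   8 |   9 | effcf
   9 |  13 | f
  10 |   6 | fcbeffcf
  11 |  11 | fcf
  12 |  10 | ffcf
  13 |   0 | gadbebfcbeffcf

SA = [1, 3, 8, 5, 7, 12, 2, 4, 9, 13, 6, 11, 10, 0]
i: (SA[i-1],SA[i]) lcp shared
  1: (1,3) 0 ''
  2: (3,8) 2 'be'
  3: (8,5) 1 'b'
  4: (5,7) 0 ''
  5: (7,12) 1 'c'
  6: (12,2) 0 ''
  7: (2,4) 0 ''
  8: (4,9) 1 'e'
  9: (9,13) 0 ''
  10: (13,6) 1 'f'
  11: (6,11) 2 'fc'
  12: (11,10) 1 'f'
  13: (10,0) 0 ''

n(n+1)/2 = 14·15/2 = 105
Σ LCP = 0 + 0 + 2 + 1 + 0 + 1 + 0 + 0 + 1 + 0 + 1 + 2 + 1 + 0 = 9
distinct = 105 − 9 = 96

96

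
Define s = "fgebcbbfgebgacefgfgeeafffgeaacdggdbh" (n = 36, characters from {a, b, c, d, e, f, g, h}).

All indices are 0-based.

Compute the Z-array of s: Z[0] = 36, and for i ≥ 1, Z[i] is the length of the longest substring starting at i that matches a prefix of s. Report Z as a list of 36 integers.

Z[0]=36
i=1: outside box; Z[1]=0
i=2: outside box; Z[2]=0
i=3: outside box; Z[3]=0
i=4: outside box; Z[4]=0
i=5: outside box; Z[5]=0
i=6: outside box; Z[6]=0
i=7: outside box; Z[7]=4 extend→box=[7,11)
i=8: min(r-i=3, Z[1]=0)=0; Z[8]=0
i=9: min(r-i=2, Z[2]=0)=0; Z[9]=0
i=10: min(r-i=1, Z[3]=0)=0; Z[10]=0
i=11: outside box; Z[11]=0
i=12: outside box; Z[12]=0
i=13: outside box; Z[13]=0
i=14: outside box; Z[14]=0
i=15: outside box; Z[15]=2 extend→box=[15,17)
i=16: min(r-i=1, Z[1]=0)=0; Z[16]=0
i=17: outside box; Z[17]=3 extend→box=[17,20)
i=18: min(r-i=2, Z[1]=0)=0; Z[18]=0
i=19: min(r-i=1, Z[2]=0)=0; Z[19]=0
i=20: outside box; Z[20]=0
i=21: outside box; Z[21]=0
i=22: outside box; Z[22]=1 extend→box=[22,23)
i=23: outside box; Z[23]=1 extend→box=[23,24)
i=24: outside box; Z[24]=3 extend→box=[24,27)
i=25: min(r-i=2, Z[1]=0)=0; Z[25]=0
i=26: min(r-i=1, Z[2]=0)=0; Z[26]=0
i=27: outside box; Z[27]=0
i=28: outside box; Z[28]=0
i=29: outside box; Z[29]=0
i=30: outside box; Z[30]=0
i=31: outside box; Z[31]=0
i=32: outside box; Z[32]=0
i=33: outside box; Z[33]=0
i=34: outside box; Z[34]=0
i=35: outside box; Z[35]=0

[36, 0, 0, 0, 0, 0, 0, 4, 0, 0, 0, 0, 0, 0, 0, 2, 0, 3, 0, 0, 0, 0, 1, 1, 3, 0, 0, 0, 0, 0, 0, 0, 0, 0, 0, 0]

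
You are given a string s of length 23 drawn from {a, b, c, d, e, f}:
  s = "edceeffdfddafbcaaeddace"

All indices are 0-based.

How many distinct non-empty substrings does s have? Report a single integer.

sorted suffixes:
  #0 SA[0]=15  'aaeddace'
  #1 SA[1]=20  'ace'
  #2 SA[2]=16  'aeddace'
  #3 SA[3]=11  'afbcaaeddace'
  #4 SA[4]=13  'bcaaeddace'
  #5 SA[5]=14  'caaeddace'
  #6 SA[6]=21  'ce'
  #7 SA[7]=2  'ceeffdfddafbcaaeddace'
  #8 SA[8]=19  'dace'
  #9 SA[9]=10  'dafbcaaeddace'
  #10 SA[10]=1  'dceeffdfddafbcaaeddace'
  #11 SA[11]=18  'ddace'
  #12 SA[12]=9  'ddafbcaaeddace'
  #13 SA[13]=7  'dfddafbcaaeddace'
  #14 SA[14]=22  'e'
  #15 SA[15]=0  'edceeffdfddafbcaaeddace'
  #16 SA[16]=17  'eddace'
  #17 SA[17]=3  'eeffdfddafbcaaeddace'
  #18 SA[18]=4  'effdfddafbcaaeddace'
  #19 SA[19]=12  'fbcaaeddace'
  #20 SA[20]=8  'fddafbcaaeddace'
  #21 SA[21]=6  'fdfddafbcaaeddace'
  #22 SA[22]=5  'ffdfddafbcaaeddace'

SA = [15, 20, 16, 11, 13, 14, 21, 2, 19, 10, 1, 18, 9, 7, 22, 0, 17, 3, 4, 12, 8, 6, 5]
[i] adj suffixes → lcp
  [1] 15/20 → 1 ('a')
  [2] 20/16 → 1 ('a')
  [3] 16/11 → 1 ('a')
  [4] 11/13 → 0 ('')
  [5] 13/14 → 0 ('')
  [6] 14/21 → 1 ('c')
  [7] 21/2 → 2 ('ce')
  [8] 2/19 → 0 ('')
  [9] 19/10 → 2 ('da')
  [10] 10/1 → 1 ('d')
  [11] 1/18 → 1 ('d')
  [12] 18/9 → 3 ('dda')
  [13] 9/7 → 1 ('d')
  [14] 7/22 → 0 ('')
  [15] 22/0 → 1 ('e')
  [16] 0/17 → 2 ('ed')
  [17] 17/3 → 1 ('e')
  [18] 3/4 → 1 ('e')
  [19] 4/12 → 0 ('')
  [20] 12/8 → 1 ('f')
  [21] 8/6 → 2 ('fd')
  [22] 6/5 → 1 ('f')

n(n+1)/2 = 23·24/2 = 276
Σ LCP = 0 + 1 + 1 + 1 + 0 + 0 + 1 + 2 + 0 + 2 + 1 + 1 + 3 + 1 + 0 + 1 + 2 + 1 + 1 + 0 + 1 + 2 + 1 = 23
distinct = 276 − 23 = 253

253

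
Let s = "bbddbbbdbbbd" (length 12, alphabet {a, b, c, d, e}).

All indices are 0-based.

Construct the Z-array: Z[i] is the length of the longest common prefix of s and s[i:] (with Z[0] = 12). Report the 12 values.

[12, 1, 0, 0, 2, 3, 1, 0, 2, 3, 1, 0]

Z[0]=12
i=1: i≥r, start 0; Z[1]=1 grow→box=[1,2)
i=2: i≥r, start 0; Z[2]=0
i=3: i≥r, start 0; Z[3]=0
i=4: i≥r, start 0; Z[4]=2 grow→box=[4,6)
i=5: min(r-i=1, Z[1]=1)=1; Z[5]=3 grow→box=[5,8)
i=6: min(r-i=2, Z[1]=1)=1; Z[6]=1
i=7: min(r-i=1, Z[2]=0)=0; Z[7]=0
i=8: i≥r, start 0; Z[8]=2 grow→box=[8,10)
i=9: min(r-i=1, Z[1]=1)=1; Z[9]=3 grow→box=[9,12)
i=10: min(r-i=2, Z[1]=1)=1; Z[10]=1
i=11: min(r-i=1, Z[2]=0)=0; Z[11]=0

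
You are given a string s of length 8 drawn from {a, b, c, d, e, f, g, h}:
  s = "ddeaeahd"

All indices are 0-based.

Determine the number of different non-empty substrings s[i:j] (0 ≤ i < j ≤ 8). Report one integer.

rank | idx | suffix
   0 |   3 | aeahd
   1 |   5 | ahd
   2 |   7 | d
   3 |   0 | ddeaeahd
   4 |   1 | deaeahd
   5 |   2 | eaeahd
   6 |   4 | eahd
   7 |   6 | hd

SA = [3, 5, 7, 0, 1, 2, 4, 6]
[i] adj suffixes → lcp
  [1] 3/5 → 1 ('a')
  [2] 5/7 → 0 ('')
  [3] 7/0 → 1 ('d')
  [4] 0/1 → 1 ('d')
  [5] 1/2 → 0 ('')
  [6] 2/4 → 2 ('ea')
  [7] 4/6 → 0 ('')

n(n+1)/2 = 8·9/2 = 36
Σ LCP = 0 + 1 + 0 + 1 + 1 + 0 + 2 + 0 = 5
distinct = 36 − 5 = 31

31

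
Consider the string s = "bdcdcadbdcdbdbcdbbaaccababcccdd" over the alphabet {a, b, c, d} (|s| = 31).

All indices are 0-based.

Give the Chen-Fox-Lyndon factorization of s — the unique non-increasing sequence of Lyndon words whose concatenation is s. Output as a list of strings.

emit factor 1: 'bdcdc' (i=0, period=5)
emit factor 2: 'adbdcdbdbcdbb' (i=5, period=13)
emit factor 3: 'aaccababcccdd' (i=18, period=13)

["bdcdc", "adbdcdbdbcdbb", "aaccababcccdd"]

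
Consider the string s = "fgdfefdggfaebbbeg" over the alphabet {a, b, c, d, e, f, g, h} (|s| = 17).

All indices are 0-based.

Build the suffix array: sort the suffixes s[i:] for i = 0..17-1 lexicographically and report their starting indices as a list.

rank | idx | suffix
   0 |  10 | aebbbeg
   1 |  12 | bbbeg
   2 |  13 | bbeg
   3 |  14 | beg
   4 |   2 | dfefdggfaebbbeg
   5 |   6 | dggfaebbbeg
   6 |  11 | ebbbeg
   7 |   4 | efdggfaebbbeg
   8 |  15 | eg
   9 |   9 | faebbbeg
  10 |   5 | fdggfaebbbeg
  11 |   3 | fefdggfaebbbeg
  12 |   0 | fgdfefdggfaebbbeg
  13 |  16 | g
  14 |   1 | gdfefdggfaebbbeg
  15 |   8 | gfaebbbeg
  16 |   7 | ggfaebbbeg

[10, 12, 13, 14, 2, 6, 11, 4, 15, 9, 5, 3, 0, 16, 1, 8, 7]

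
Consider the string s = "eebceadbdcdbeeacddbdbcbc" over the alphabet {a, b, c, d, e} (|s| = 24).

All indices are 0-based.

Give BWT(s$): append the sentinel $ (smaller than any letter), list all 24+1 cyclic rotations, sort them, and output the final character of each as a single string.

ceecdedddbbdabbdacbceceb$

rank  rotation                   last
    0  $eebceadbdcdbeeacddbdbcbc  c
    1  acddbdbcbc$eebceadbdcdbee  e
    2  adbdcdbeeacddbdbcbc$eebce  e
    3  bc$eebceadbdcdbeeacddbdbc  c
    4  bcbc$eebceadbdcdbeeacddbd  d
    5  bceadbdcdbeeacddbdbcbc$ee  e
    6  bdbcbc$eebceadbdcdbeeacdd  d
    7  bdcdbeeacddbdbcbc$eebcead  d
    8  beeacddbdbcbc$eebceadbdcd  d
    9  c$eebceadbdcdbeeacddbdbcb  b
   10  cbc$eebceadbdcdbeeacddbdb  b
   11  cdbeeacddbdbcbc$eebceadbd  d
   12  cddbdbcbc$eebceadbdcdbeea  a
   13  ceadbdcdbeeacddbdbcbc$eeb  b
   14  dbcbc$eebceadbdcdbeeacddb  b
   15  dbdbcbc$eebceadbdcdbeeacd  d
   16  dbdcdbeeacddbdbcbc$eebcea  a
   17  dbeeacddbdbcbc$eebceadbdc  c
   18  dcdbeeacddbdbcbc$eebceadb  b
   19  ddbdbcbc$eebceadbdcdbeeac  c
   20  eacddbdbcbc$eebceadbdcdbe  e
   21  eadbdcdbeeacddbdbcbc$eebc  c
   22  ebceadbdcdbeeacddbdbcbc$e  e
   23  eeacddbdbcbc$eebceadbdcdb  b
   24  eebceadbdcdbeeacddbdbcbc$  $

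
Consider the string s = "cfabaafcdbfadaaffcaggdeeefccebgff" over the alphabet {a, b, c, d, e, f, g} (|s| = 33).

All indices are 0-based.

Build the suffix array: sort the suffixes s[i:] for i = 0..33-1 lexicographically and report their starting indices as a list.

[4, 13, 2, 11, 5, 14, 18, 3, 9, 29, 17, 26, 7, 27, 0, 12, 8, 21, 28, 22, 23, 24, 32, 1, 10, 16, 25, 6, 31, 15, 20, 30, 19]

sorted suffixes:
  #0 SA[0]=4  'aafcdbfadaaffcaggdeeefccebgff'
  #1 SA[1]=13  'aaffcaggdeeefccebgff'
  #2 SA[2]=2  'abaafcdbfadaaffcaggdeeefccebgff'
  #3 SA[3]=11  'adaaffcaggdeeefccebgff'
  #4 SA[4]=5  'afcdbfadaaffcaggdeeefccebgff'
  #5 SA[5]=14  'affcaggdeeefccebgff'
  #6 SA[6]=18  'aggdeeefccebgff'
  #7 SA[7]=3  'baafcdbfadaaffcaggdeeefccebgff'
  #8 SA[8]=9  'bfadaaffcaggdeeefccebgff'
  #9 SA[9]=29  'bgff'
  #10 SA[10]=17  'caggdeeefccebgff'
  #11 SA[11]=26  'ccebgff'
  #12 SA[12]=7  'cdbfadaaffcaggdeeefccebgff'
  #13 SA[13]=27  'cebgff'
  #14 SA[14]=0  'cfabaafcdbfadaaffcaggdeeefccebgff'
  #15 SA[15]=12  'daaffcaggdeeefccebgff'
  #16 SA[16]=8  'dbfadaaffcaggdeeefccebgff'
  #17 SA[17]=21  'deeefccebgff'
  #18 SA[18]=28  'ebgff'
  #19 SA[19]=22  'eeefccebgff'
  #20 SA[20]=23  'eefccebgff'
  #21 SA[21]=24  'efccebgff'
  #22 SA[22]=32  'f'
  #23 SA[23]=1  'fabaafcdbfadaaffcaggdeeefccebgff'
  #24 SA[24]=10  'fadaaffcaggdeeefccebgff'
  #25 SA[25]=16  'fcaggdeeefccebgff'
  #26 SA[26]=25  'fccebgff'
  #27 SA[27]=6  'fcdbfadaaffcaggdeeefccebgff'
  #28 SA[28]=31  'ff'
  #29 SA[29]=15  'ffcaggdeeefccebgff'
  #30 SA[30]=20  'gdeeefccebgff'
  #31 SA[31]=30  'gff'
  #32 SA[32]=19  'ggdeeefccebgff'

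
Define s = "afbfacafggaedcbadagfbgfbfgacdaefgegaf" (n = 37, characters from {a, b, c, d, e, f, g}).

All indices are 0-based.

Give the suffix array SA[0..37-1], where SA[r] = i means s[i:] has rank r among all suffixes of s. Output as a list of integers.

[4, 26, 15, 10, 29, 35, 0, 6, 17, 14, 2, 23, 20, 5, 13, 27, 28, 16, 12, 11, 30, 33, 36, 3, 1, 22, 19, 24, 31, 7, 25, 9, 34, 32, 21, 18, 8]

rank→(start, suffix):
  0 → (4, 'acafggaedcbadagfbgfbfgacdaefgegaf')
  1 → (26, 'acdaefgegaf')
  2 → (15, 'adagfbgfbfgacdaefgegaf')
  3 → (10, 'aedcbadagfbgfbfgacdaefgegaf')
  4 → (29, 'aefgegaf')
  5 → (35, 'af')
  6 → (0, 'afbfacafggaedcbadagfbgfbfgacdaefgegaf')
  7 → (6, 'afggaedcbadagfbgfbfgacdaefgegaf')
  8 → (17, 'agfbgfbfgacdaefgegaf')
  9 → (14, 'badagfbgfbfgacdaefgegaf')
  10 → (2, 'bfacafggaedcbadagfbgfbfgacdaefgegaf')
  11 → (23, 'bfgacdaefgegaf')
  12 → (20, 'bgfbfgacdaefgegaf')
  13 → (5, 'cafggaedcbadagfbgfbfgacdaefgegaf')
  14 → (13, 'cbadagfbgfbfgacdaefgegaf')
  15 → (27, 'cdaefgegaf')
  16 → (28, 'daefgegaf')
  17 → (16, 'dagfbgfbfgacdaefgegaf')
  18 → (12, 'dcbadagfbgfbfgacdaefgegaf')
  19 → (11, 'edcbadagfbgfbfgacdaefgegaf')
  20 → (30, 'efgegaf')
  21 → (33, 'egaf')
  22 → (36, 'f')
  23 → (3, 'facafggaedcbadagfbgfbfgacdaefgegaf')
  24 → (1, 'fbfacafggaedcbadagfbgfbfgacdaefgegaf')
  25 → (22, 'fbfgacdaefgegaf')
  26 → (19, 'fbgfbfgacdaefgegaf')
  27 → (24, 'fgacdaefgegaf')
  28 → (31, 'fgegaf')
  29 → (7, 'fggaedcbadagfbgfbfgacdaefgegaf')
  30 → (25, 'gacdaefgegaf')
  31 → (9, 'gaedcbadagfbgfbfgacdaefgegaf')
  32 → (34, 'gaf')
  33 → (32, 'gegaf')
  34 → (21, 'gfbfgacdaefgegaf')
  35 → (18, 'gfbgfbfgacdaefgegaf')
  36 → (8, 'ggaedcbadagfbgfbfgacdaefgegaf')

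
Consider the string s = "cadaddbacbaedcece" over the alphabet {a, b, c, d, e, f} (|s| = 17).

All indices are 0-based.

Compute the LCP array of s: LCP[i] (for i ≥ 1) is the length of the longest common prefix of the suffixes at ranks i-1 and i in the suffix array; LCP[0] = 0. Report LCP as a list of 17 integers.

[0, 1, 2, 1, 0, 2, 0, 1, 1, 2, 0, 1, 1, 1, 0, 1, 1]

rank | idx | suffix
   0 |   7 | acbaedcece
   1 |   1 | adaddbacbaedcece
   2 |   3 | addbacbaedcece
   3 |  10 | aedcece
   4 |   6 | bacbaedcece
   5 |   9 | baedcece
   6 |   0 | cadaddbacbaedcece
   7 |   8 | cbaedcece
   8 |  15 | ce
   9 |  13 | cece
  10 |   2 | daddbacbaedcece
  11 |   5 | dbacbaedcece
  12 |  12 | dcece
  13 |   4 | ddbacbaedcece
  14 |  16 | e
  15 |  14 | ece
  16 |  11 | edcece

SA = [7, 1, 3, 10, 6, 9, 0, 8, 15, 13, 2, 5, 12, 4, 16, 14, 11]
rank  pair      lcp
   1  s[7:],s[1:]  1  'a'
   2  s[1:],s[3:]  2  'ad'
   3  s[3:],s[10:]  1  'a'
   4  s[10:],s[6:]  0  ''
   5  s[6:],s[9:]  2  'ba'
   6  s[9:],s[0:]  0  ''
   7  s[0:],s[8:]  1  'c'
   8  s[8:],s[15:]  1  'c'
   9  s[15:],s[13:]  2  'ce'
  10  s[13:],s[2:]  0  ''
  11  s[2:],s[5:]  1  'd'
  12  s[5:],s[12:]  1  'd'
  13  s[12:],s[4:]  1  'd'
  14  s[4:],s[16:]  0  ''
  15  s[16:],s[14:]  1  'e'
  16  s[14:],s[11:]  1  'e'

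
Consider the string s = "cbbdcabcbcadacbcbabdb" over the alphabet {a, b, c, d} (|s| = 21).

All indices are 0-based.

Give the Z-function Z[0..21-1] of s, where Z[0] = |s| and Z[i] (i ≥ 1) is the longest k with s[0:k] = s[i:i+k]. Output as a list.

Z[0]=21
i=1: outside box; Z[1]=0
i=2: outside box; Z[2]=0
i=3: outside box; Z[3]=0
i=4: outside box; Z[4]=1 extend→box=[4,5)
i=5: outside box; Z[5]=0
i=6: outside box; Z[6]=0
i=7: outside box; Z[7]=2 extend→box=[7,9)
i=8: min(r-i=1, Z[1]=0)=0; Z[8]=0
i=9: outside box; Z[9]=1 extend→box=[9,10)
i=10: outside box; Z[10]=0
i=11: outside box; Z[11]=0
i=12: outside box; Z[12]=0
i=13: outside box; Z[13]=2 extend→box=[13,15)
i=14: min(r-i=1, Z[1]=0)=0; Z[14]=0
i=15: outside box; Z[15]=2 extend→box=[15,17)
i=16: min(r-i=1, Z[1]=0)=0; Z[16]=0
i=17: outside box; Z[17]=0
i=18: outside box; Z[18]=0
i=19: outside box; Z[19]=0
i=20: outside box; Z[20]=0

[21, 0, 0, 0, 1, 0, 0, 2, 0, 1, 0, 0, 0, 2, 0, 2, 0, 0, 0, 0, 0]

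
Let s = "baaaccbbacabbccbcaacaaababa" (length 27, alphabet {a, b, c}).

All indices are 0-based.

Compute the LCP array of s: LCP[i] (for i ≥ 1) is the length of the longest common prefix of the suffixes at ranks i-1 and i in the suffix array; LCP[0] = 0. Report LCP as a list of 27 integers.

[0, 1, 3, 2, 2, 3, 1, 3, 2, 1, 3, 2, 0, 2, 2, 2, 1, 2, 1, 2, 0, 3, 2, 1, 2, 1, 3]

sorted suffixes:
  #0 SA[0]=26  'a'
  #1 SA[1]=20  'aaababa'
  #2 SA[2]=1  'aaaccbbacabbccbcaacaaababa'
  #3 SA[3]=21  'aababa'
  #4 SA[4]=17  'aacaaababa'
  #5 SA[5]=2  'aaccbbacabbccbcaacaaababa'
  #6 SA[6]=24  'aba'
  #7 SA[7]=22  'ababa'
  #8 SA[8]=10  'abbccbcaacaaababa'
  #9 SA[9]=18  'acaaababa'
  #10 SA[10]=8  'acabbccbcaacaaababa'
  #11 SA[11]=3  'accbbacabbccbcaacaaababa'
  #12 SA[12]=25  'ba'
  #13 SA[13]=0  'baaaccbbacabbccbcaacaaababa'
  #14 SA[14]=23  'baba'
  #15 SA[15]=7  'bacabbccbcaacaaababa'
  #16 SA[16]=6  'bbacabbccbcaacaaababa'
  #17 SA[17]=11  'bbccbcaacaaababa'
  #18 SA[18]=15  'bcaacaaababa'
  #19 SA[19]=12  'bccbcaacaaababa'
  #20 SA[20]=19  'caaababa'
  #21 SA[21]=16  'caacaaababa'
  #22 SA[22]=9  'cabbccbcaacaaababa'
  #23 SA[23]=5  'cbbacabbccbcaacaaababa'
  #24 SA[24]=14  'cbcaacaaababa'
  #25 SA[25]=4  'ccbbacabbccbcaacaaababa'
  #26 SA[26]=13  'ccbcaacaaababa'

SA = [26, 20, 1, 21, 17, 2, 24, 22, 10, 18, 8, 3, 25, 0, 23, 7, 6, 11, 15, 12, 19, 16, 9, 5, 14, 4, 13]
i: (SA[i-1],SA[i]) lcp shared
  1: (26,20) 1 'a'
  2: (20,1) 3 'aaa'
  3: (1,21) 2 'aa'
  4: (21,17) 2 'aa'
  5: (17,2) 3 'aac'
  6: (2,24) 1 'a'
  7: (24,22) 3 'aba'
  8: (22,10) 2 'ab'
  9: (10,18) 1 'a'
  10: (18,8) 3 'aca'
  11: (8,3) 2 'ac'
  12: (3,25) 0 ''
  13: (25,0) 2 'ba'
  14: (0,23) 2 'ba'
  15: (23,7) 2 'ba'
  16: (7,6) 1 'b'
  17: (6,11) 2 'bb'
  18: (11,15) 1 'b'
  19: (15,12) 2 'bc'
  20: (12,19) 0 ''
  21: (19,16) 3 'caa'
  22: (16,9) 2 'ca'
  23: (9,5) 1 'c'
  24: (5,14) 2 'cb'
  25: (14,4) 1 'c'
  26: (4,13) 3 'ccb'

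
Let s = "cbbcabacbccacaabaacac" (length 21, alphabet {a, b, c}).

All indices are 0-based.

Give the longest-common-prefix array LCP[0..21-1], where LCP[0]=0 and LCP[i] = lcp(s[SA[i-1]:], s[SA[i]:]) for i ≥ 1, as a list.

sorted suffixes:
  #0 SA[0]=13  'aabaacac'
  #1 SA[1]=16  'aacac'
  #2 SA[2]=14  'abaacac'
  #3 SA[3]=4  'abacbccacaabaacac'
  #4 SA[4]=19  'ac'
  #5 SA[5]=11  'acaabaacac'
  #6 SA[6]=17  'acac'
  #7 SA[7]=6  'acbccacaabaacac'
  #8 SA[8]=15  'baacac'
  #9 SA[9]=5  'bacbccacaabaacac'
  #10 SA[10]=1  'bbcabacbccacaabaacac'
  #11 SA[11]=2  'bcabacbccacaabaacac'
  #12 SA[12]=8  'bccacaabaacac'
  #13 SA[13]=20  'c'
  #14 SA[14]=12  'caabaacac'
  #15 SA[15]=3  'cabacbccacaabaacac'
  #16 SA[16]=18  'cac'
  #17 SA[17]=10  'cacaabaacac'
  #18 SA[18]=0  'cbbcabacbccacaabaacac'
  #19 SA[19]=7  'cbccacaabaacac'
  #20 SA[20]=9  'ccacaabaacac'

SA = [13, 16, 14, 4, 19, 11, 17, 6, 15, 5, 1, 2, 8, 20, 12, 3, 18, 10, 0, 7, 9]
rank  pair      lcp
   1  s[13:],s[16:]  2  'aa'
   2  s[16:],s[14:]  1  'a'
   3  s[14:],s[4:]  3  'aba'
   4  s[4:],s[19:]  1  'a'
   5  s[19:],s[11:]  2  'ac'
   6  s[11:],s[17:]  3  'aca'
   7  s[17:],s[6:]  2  'ac'
   8  s[6:],s[15:]  0  ''
   9  s[15:],s[5:]  2  'ba'
  10  s[5:],s[1:]  1  'b'
  11  s[1:],s[2:]  1  'b'
  12  s[2:],s[8:]  2  'bc'
  13  s[8:],s[20:]  0  ''
  14  s[20:],s[12:]  1  'c'
  15  s[12:],s[3:]  2  'ca'
  16  s[3:],s[18:]  2  'ca'
  17  s[18:],s[10:]  3  'cac'
  18  s[10:],s[0:]  1  'c'
  19  s[0:],s[7:]  2  'cb'
  20  s[7:],s[9:]  1  'c'

[0, 2, 1, 3, 1, 2, 3, 2, 0, 2, 1, 1, 2, 0, 1, 2, 2, 3, 1, 2, 1]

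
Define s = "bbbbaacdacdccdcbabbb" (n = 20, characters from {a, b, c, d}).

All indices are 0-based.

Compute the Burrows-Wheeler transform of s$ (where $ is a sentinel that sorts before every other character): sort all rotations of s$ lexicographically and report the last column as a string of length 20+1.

bbbadbbcbbab$ddacaccc

rank  rotation               last
    0  $bbbbaacdacdccdcbabbb  b
    1  aacdacdccdcbabbb$bbbb  b
    2  abbb$bbbbaacdacdccdcb  b
    3  acdacdccdcbabbb$bbbba  a
    4  acdccdcbabbb$bbbbaacd  d
    5  b$bbbbaacdacdccdcbabb  b
    6  baacdacdccdcbabbb$bbb  b
    7  babbb$bbbbaacdacdccdc  c
    8  bb$bbbbaacdacdccdcbab  b
    9  bbaacdacdccdcbabbb$bb  b
   10  bbb$bbbbaacdacdccdcba  a
   11  bbbaacdacdccdcbabbb$b  b
   12  bbbbaacdacdccdcbabbb$  $
   13  cbabbb$bbbbaacdacdccd  d
   14  ccdcbabbb$bbbbaacdacd  d
   15  cdacdccdcbabbb$bbbbaa  a
   16  cdcbabbb$bbbbaacdacdc  c
   17  cdccdcbabbb$bbbbaacda  a
   18  dacdccdcbabbb$bbbbaac  c
   19  dcbabbb$bbbbaacdacdcc  c
   20  dccdcbabbb$bbbbaacdac  c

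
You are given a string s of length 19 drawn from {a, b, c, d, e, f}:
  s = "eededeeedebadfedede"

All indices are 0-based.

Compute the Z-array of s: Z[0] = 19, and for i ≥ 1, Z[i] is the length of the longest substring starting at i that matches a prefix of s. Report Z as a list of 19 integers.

[19, 1, 0, 1, 0, 2, 4, 1, 0, 1, 0, 0, 0, 0, 1, 0, 1, 0, 1]

Z[0]=19
i=1: outside box; Z[1]=1 grow→box=[1,2)
i=2: outside box; Z[2]=0
i=3: outside box; Z[3]=1 grow→box=[3,4)
i=4: outside box; Z[4]=0
i=5: outside box; Z[5]=2 grow→box=[5,7)
i=6: min(r-i=1, Z[1]=1)=1; Z[6]=4 grow→box=[6,10)
i=7: min(r-i=3, Z[1]=1)=1; Z[7]=1
i=8: min(r-i=2, Z[2]=0)=0; Z[8]=0
i=9: min(r-i=1, Z[3]=1)=1; Z[9]=1
i=10: outside box; Z[10]=0
i=11: outside box; Z[11]=0
i=12: outside box; Z[12]=0
i=13: outside box; Z[13]=0
i=14: outside box; Z[14]=1 grow→box=[14,15)
i=15: outside box; Z[15]=0
i=16: outside box; Z[16]=1 grow→box=[16,17)
i=17: outside box; Z[17]=0
i=18: outside box; Z[18]=1 grow→box=[18,19)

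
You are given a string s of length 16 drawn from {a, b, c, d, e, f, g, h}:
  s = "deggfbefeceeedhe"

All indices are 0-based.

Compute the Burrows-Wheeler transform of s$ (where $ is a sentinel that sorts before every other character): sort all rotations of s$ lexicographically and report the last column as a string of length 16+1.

efe$ehfeecbdgeged

rank  rotation           last
    0  $deggfbefeceeedhe  e
    1  befeceeedhe$deggf  f
    2  ceeedhe$deggfbefe  e
    3  deggfbefeceeedhe$  $
    4  dhe$deggfbefeceee  e
    5  e$deggfbefeceeedh  h
    6  eceeedhe$deggfbef  f
    7  edhe$deggfbefecee  e
    8  eedhe$deggfbefece  e
    9  eeedhe$deggfbefec  c
   10  efeceeedhe$deggfb  b
   11  eggfbefeceeedhe$d  d
   12  fbefeceeedhe$degg  g
   13  feceeedhe$deggfbe  e
   14  gfbefeceeedhe$deg  g
   15  ggfbefeceeedhe$de  e
   16  he$deggfbefeceeed  d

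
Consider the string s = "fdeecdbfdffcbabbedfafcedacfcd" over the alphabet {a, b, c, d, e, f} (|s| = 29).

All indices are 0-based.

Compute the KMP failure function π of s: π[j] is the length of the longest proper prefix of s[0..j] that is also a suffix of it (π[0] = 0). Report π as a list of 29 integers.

π[0] = 0
j=1 s[j]='d': π[1]=0 (border '')
j=2 s[j]='e': π[2]=0 (border '')
j=3 s[j]='e': π[3]=0 (border '')
j=4 s[j]='c': π[4]=0 (border '')
j=5 s[j]='d': π[5]=0 (border '')
j=6 s[j]='b': π[6]=0 (border '')
j=7 s[j]='f': π[7]=1 (border 'f')
j=8 s[j]='d': π[8]=2 (border 'fd')
j=9 s[j]='f': k: 2→0; π[9]=1 (border 'f')
j=10 s[j]='f': k: 1→0; π[10]=1 (border 'f')
j=11 s[j]='c': k: 1→0; π[11]=0 (border '')
j=12 s[j]='b': π[12]=0 (border '')
j=13 s[j]='a': π[13]=0 (border '')
j=14 s[j]='b': π[14]=0 (border '')
j=15 s[j]='b': π[15]=0 (border '')
j=16 s[j]='e': π[16]=0 (border '')
j=17 s[j]='d': π[17]=0 (border '')
j=18 s[j]='f': π[18]=1 (border 'f')
j=19 s[j]='a': k: 1→0; π[19]=0 (border '')
j=20 s[j]='f': π[20]=1 (border 'f')
j=21 s[j]='c': k: 1→0; π[21]=0 (border '')
j=22 s[j]='e': π[22]=0 (border '')
j=23 s[j]='d': π[23]=0 (border '')
j=24 s[j]='a': π[24]=0 (border '')
j=25 s[j]='c': π[25]=0 (border '')
j=26 s[j]='f': π[26]=1 (border 'f')
j=27 s[j]='c': k: 1→0; π[27]=0 (border '')
j=28 s[j]='d': π[28]=0 (border '')

[0, 0, 0, 0, 0, 0, 0, 1, 2, 1, 1, 0, 0, 0, 0, 0, 0, 0, 1, 0, 1, 0, 0, 0, 0, 0, 1, 0, 0]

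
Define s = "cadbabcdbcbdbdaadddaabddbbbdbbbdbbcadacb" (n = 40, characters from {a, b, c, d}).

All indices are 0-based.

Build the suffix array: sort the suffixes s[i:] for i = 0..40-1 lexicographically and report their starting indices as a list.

[19, 14, 4, 20, 37, 35, 1, 15, 39, 3, 24, 28, 32, 25, 29, 33, 8, 5, 12, 26, 30, 10, 21, 34, 0, 38, 9, 6, 18, 13, 36, 2, 23, 27, 31, 7, 11, 17, 22, 16]

rank→(start, suffix):
  0 → (19, 'aabddbbbdbbbdbbcadacb')
  1 → (14, 'aadddaabddbbbdbbbdbbcadacb')
  2 → (4, 'abcdbcbdbdaadddaabddbbbdbbbdbbcadacb')
  3 → (20, 'abddbbbdbbbdbbcadacb')
  4 → (37, 'acb')
  5 → (35, 'adacb')
  6 → (1, 'adbabcdbcbdbdaadddaabddbbbdbbbdbbcadacb')
  7 → (15, 'adddaabddbbbdbbbdbbcadacb')
  8 → (39, 'b')
  9 → (3, 'babcdbcbdbdaadddaabddbbbdbbbdbbcadacb')
  10 → (24, 'bbbdbbbdbbcadacb')
  11 → (28, 'bbbdbbcadacb')
  12 → (32, 'bbcadacb')
  13 → (25, 'bbdbbbdbbcadacb')
  14 → (29, 'bbdbbcadacb')
  15 → (33, 'bcadacb')
  16 → (8, 'bcbdbdaadddaabddbbbdbbbdbbcadacb')
  17 → (5, 'bcdbcbdbdaadddaabddbbbdbbbdbbcadacb')
  18 → (12, 'bdaadddaabddbbbdbbbdbbcadacb')
  19 → (26, 'bdbbbdbbcadacb')
  20 → (30, 'bdbbcadacb')
  21 → (10, 'bdbdaadddaabddbbbdbbbdbbcadacb')
  22 → (21, 'bddbbbdbbbdbbcadacb')
  23 → (34, 'cadacb')
  24 → (0, 'cadbabcdbcbdbdaadddaabddbbbdbbbdbbcadacb')
  25 → (38, 'cb')
  26 → (9, 'cbdbdaadddaabddbbbdbbbdbbcadacb')
  27 → (6, 'cdbcbdbdaadddaabddbbbdbbbdbbcadacb')
  28 → (18, 'daabddbbbdbbbdbbcadacb')
  29 → (13, 'daadddaabddbbbdbbbdbbcadacb')
  30 → (36, 'dacb')
  31 → (2, 'dbabcdbcbdbdaadddaabddbbbdbbbdbbcadacb')
  32 → (23, 'dbbbdbbbdbbcadacb')
  33 → (27, 'dbbbdbbcadacb')
  34 → (31, 'dbbcadacb')
  35 → (7, 'dbcbdbdaadddaabddbbbdbbbdbbcadacb')
  36 → (11, 'dbdaadddaabddbbbdbbbdbbcadacb')
  37 → (17, 'ddaabddbbbdbbbdbbcadacb')
  38 → (22, 'ddbbbdbbbdbbcadacb')
  39 → (16, 'dddaabddbbbdbbbdbbcadacb')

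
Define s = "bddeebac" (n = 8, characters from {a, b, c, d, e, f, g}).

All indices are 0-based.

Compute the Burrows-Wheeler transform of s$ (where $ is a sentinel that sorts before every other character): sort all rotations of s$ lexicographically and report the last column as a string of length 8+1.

cbe$abded

rank  rotation   last
    0  $bddeebac  c
    1  ac$bddeeb  b
    2  bac$bddee  e
    3  bddeebac$  $
    4  c$bddeeba  a
    5  ddeebac$b  b
    6  deebac$bd  d
    7  ebac$bdde  e
    8  eebac$bdd  d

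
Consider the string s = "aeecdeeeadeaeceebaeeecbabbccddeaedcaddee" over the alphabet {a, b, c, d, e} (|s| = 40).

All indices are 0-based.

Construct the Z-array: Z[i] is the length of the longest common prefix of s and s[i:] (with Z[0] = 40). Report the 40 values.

Z[0]=40
i=1: i≥r, start 0; Z[1]=0
i=2: i≥r, start 0; Z[2]=0
i=3: i≥r, start 0; Z[3]=0
i=4: i≥r, start 0; Z[4]=0
i=5: i≥r, start 0; Z[5]=0
i=6: i≥r, start 0; Z[6]=0
i=7: i≥r, start 0; Z[7]=0
i=8: i≥r, start 0; Z[8]=1 extend→box=[8,9)
i=9: i≥r, start 0; Z[9]=0
i=10: i≥r, start 0; Z[10]=0
i=11: i≥r, start 0; Z[11]=2 extend→box=[11,13)
i=12: min(r-i=1, Z[1]=0)=0; Z[12]=0
i=13: i≥r, start 0; Z[13]=0
i=14: i≥r, start 0; Z[14]=0
i=15: i≥r, start 0; Z[15]=0
i=16: i≥r, start 0; Z[16]=0
i=17: i≥r, start 0; Z[17]=3 extend→box=[17,20)
i=18: min(r-i=2, Z[1]=0)=0; Z[18]=0
i=19: min(r-i=1, Z[2]=0)=0; Z[19]=0
i=20: i≥r, start 0; Z[20]=0
i=21: i≥r, start 0; Z[21]=0
i=22: i≥r, start 0; Z[22]=0
i=23: i≥r, start 0; Z[23]=1 extend→box=[23,24)
i=24: i≥r, start 0; Z[24]=0
i=25: i≥r, start 0; Z[25]=0
i=26: i≥r, start 0; Z[26]=0
i=27: i≥r, start 0; Z[27]=0
i=28: i≥r, start 0; Z[28]=0
i=29: i≥r, start 0; Z[29]=0
i=30: i≥r, start 0; Z[30]=0
i=31: i≥r, start 0; Z[31]=2 extend→box=[31,33)
i=32: min(r-i=1, Z[1]=0)=0; Z[32]=0
i=33: i≥r, start 0; Z[33]=0
i=34: i≥r, start 0; Z[34]=0
i=35: i≥r, start 0; Z[35]=1 extend→box=[35,36)
i=36: i≥r, start 0; Z[36]=0
i=37: i≥r, start 0; Z[37]=0
i=38: i≥r, start 0; Z[38]=0
i=39: i≥r, start 0; Z[39]=0

[40, 0, 0, 0, 0, 0, 0, 0, 1, 0, 0, 2, 0, 0, 0, 0, 0, 3, 0, 0, 0, 0, 0, 1, 0, 0, 0, 0, 0, 0, 0, 2, 0, 0, 0, 1, 0, 0, 0, 0]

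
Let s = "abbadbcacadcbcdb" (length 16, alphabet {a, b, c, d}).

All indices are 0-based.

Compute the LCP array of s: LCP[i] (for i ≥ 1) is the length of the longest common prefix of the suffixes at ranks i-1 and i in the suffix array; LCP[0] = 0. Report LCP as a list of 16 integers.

[0, 1, 1, 2, 0, 1, 1, 1, 2, 0, 2, 1, 1, 0, 2, 1]

rank→(start, suffix):
  0 → (0, 'abbadbcacadcbcdb')
  1 → (7, 'acadcbcdb')
  2 → (3, 'adbcacadcbcdb')
  3 → (9, 'adcbcdb')
  4 → (15, 'b')
  5 → (2, 'badbcacadcbcdb')
  6 → (1, 'bbadbcacadcbcdb')
  7 → (5, 'bcacadcbcdb')
  8 → (12, 'bcdb')
  9 → (6, 'cacadcbcdb')
  10 → (8, 'cadcbcdb')
  11 → (11, 'cbcdb')
  12 → (13, 'cdb')
  13 → (14, 'db')
  14 → (4, 'dbcacadcbcdb')
  15 → (10, 'dcbcdb')

SA = [0, 7, 3, 9, 15, 2, 1, 5, 12, 6, 8, 11, 13, 14, 4, 10]
i: (SA[i-1],SA[i]) lcp shared
  1: (0,7) 1 'a'
  2: (7,3) 1 'a'
  3: (3,9) 2 'ad'
  4: (9,15) 0 ''
  5: (15,2) 1 'b'
  6: (2,1) 1 'b'
  7: (1,5) 1 'b'
  8: (5,12) 2 'bc'
  9: (12,6) 0 ''
  10: (6,8) 2 'ca'
  11: (8,11) 1 'c'
  12: (11,13) 1 'c'
  13: (13,14) 0 ''
  14: (14,4) 2 'db'
  15: (4,10) 1 'd'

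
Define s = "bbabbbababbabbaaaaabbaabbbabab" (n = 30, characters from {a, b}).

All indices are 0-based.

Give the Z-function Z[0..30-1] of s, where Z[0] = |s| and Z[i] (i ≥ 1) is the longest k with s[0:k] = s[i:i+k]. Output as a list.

Z[0]=30
i=1: fresh scan; Z[1]=1 extend→box=[1,2)
i=2: fresh scan; Z[2]=0
i=3: fresh scan; Z[3]=2 extend→box=[3,5)
i=4: min(r-i=1, Z[1]=1)=1; Z[4]=4 extend→box=[4,8)
i=5: min(r-i=3, Z[1]=1)=1; Z[5]=1
i=6: min(r-i=2, Z[2]=0)=0; Z[6]=0
i=7: min(r-i=1, Z[3]=2)=1; Z[7]=1
i=8: fresh scan; Z[8]=0
i=9: fresh scan; Z[9]=5 extend→box=[9,14)
i=10: min(r-i=4, Z[1]=1)=1; Z[10]=1
i=11: min(r-i=3, Z[2]=0)=0; Z[11]=0
i=12: min(r-i=2, Z[3]=2)=2; Z[12]=3 extend→box=[12,15)
i=13: min(r-i=2, Z[1]=1)=1; Z[13]=1
i=14: min(r-i=1, Z[2]=0)=0; Z[14]=0
i=15: fresh scan; Z[15]=0
i=16: fresh scan; Z[16]=0
i=17: fresh scan; Z[17]=0
i=18: fresh scan; Z[18]=0
i=19: fresh scan; Z[19]=3 extend→box=[19,22)
i=20: min(r-i=2, Z[1]=1)=1; Z[20]=1
i=21: min(r-i=1, Z[2]=0)=0; Z[21]=0
i=22: fresh scan; Z[22]=0
i=23: fresh scan; Z[23]=2 extend→box=[23,25)
i=24: min(r-i=1, Z[1]=1)=1; Z[24]=4 extend→box=[24,28)
i=25: min(r-i=3, Z[1]=1)=1; Z[25]=1
i=26: min(r-i=2, Z[2]=0)=0; Z[26]=0
i=27: min(r-i=1, Z[3]=2)=1; Z[27]=1
i=28: fresh scan; Z[28]=0
i=29: fresh scan; Z[29]=1 extend→box=[29,30)

[30, 1, 0, 2, 4, 1, 0, 1, 0, 5, 1, 0, 3, 1, 0, 0, 0, 0, 0, 3, 1, 0, 0, 2, 4, 1, 0, 1, 0, 1]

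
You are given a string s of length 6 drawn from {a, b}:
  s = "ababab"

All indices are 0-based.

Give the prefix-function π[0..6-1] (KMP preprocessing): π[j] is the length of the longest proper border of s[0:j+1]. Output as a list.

[0, 0, 1, 2, 3, 4]

π[0] = 0
j=1 s[j]='b': π[1]=0 (border '')
j=2 s[j]='a': π[2]=1 (border 'a')
j=3 s[j]='b': π[3]=2 (border 'ab')
j=4 s[j]='a': π[4]=3 (border 'aba')
j=5 s[j]='b': π[5]=4 (border 'abab')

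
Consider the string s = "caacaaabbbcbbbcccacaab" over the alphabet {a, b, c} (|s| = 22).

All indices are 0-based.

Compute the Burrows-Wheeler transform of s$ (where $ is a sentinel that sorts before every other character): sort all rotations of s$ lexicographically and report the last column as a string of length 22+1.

bccacaaacaacbbbbaa$cbcb

rank  rotation                 last
    0  $caacaaabbbcbbbcccacaab  b
    1  aaabbbcbbbcccacaab$caac  c
    2  aab$caacaaabbbcbbbcccac  c
    3  aabbbcbbbcccacaab$caaca  a
    4  aacaaabbbcbbbcccacaab$c  c
    5  ab$caacaaabbbcbbbcccaca  a
    6  abbbcbbbcccacaab$caacaa  a
    7  acaaabbbcbbbcccacaab$ca  a
    8  acaab$caacaaabbbcbbbccc  c
    9  b$caacaaabbbcbbbcccacaa  a
   10  bbbcbbbcccacaab$caacaaa  a
   11  bbbcccacaab$caacaaabbbc  c
   12  bbcbbbcccacaab$caacaaab  b
   13  bbcccacaab$caacaaabbbcb  b
   14  bcbbbcccacaab$caacaaabb  b
   15  bcccacaab$caacaaabbbcbb  b
   16  caaabbbcbbbcccacaab$caa  a
   17  caab$caacaaabbbcbbbccca  a
   18  caacaaabbbcbbbcccacaab$  $
   19  cacaab$caacaaabbbcbbbcc  c
   20  cbbbcccacaab$caacaaabbb  b
   21  ccacaab$caacaaabbbcbbbc  c
   22  cccacaab$caacaaabbbcbbb  b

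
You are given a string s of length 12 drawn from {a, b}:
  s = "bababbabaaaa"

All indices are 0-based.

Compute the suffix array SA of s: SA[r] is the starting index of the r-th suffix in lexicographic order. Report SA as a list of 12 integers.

[11, 10, 9, 8, 6, 1, 3, 7, 5, 0, 2, 4]

rank | idx | suffix
   0 |  11 | a
   1 |  10 | aa
   2 |   9 | aaa
   3 |   8 | aaaa
   4 |   6 | abaaaa
   5 |   1 | ababbabaaaa
   6 |   3 | abbabaaaa
   7 |   7 | baaaa
   8 |   5 | babaaaa
   9 |   0 | bababbabaaaa
  10 |   2 | babbabaaaa
  11 |   4 | bbabaaaa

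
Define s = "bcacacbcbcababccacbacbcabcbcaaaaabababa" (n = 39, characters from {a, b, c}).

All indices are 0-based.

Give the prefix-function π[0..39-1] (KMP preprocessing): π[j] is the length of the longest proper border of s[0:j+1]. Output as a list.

π[0] = 0
j=1 s[j]='c': π[1]=0 (border '')
j=2 s[j]='a': π[2]=0 (border '')
j=3 s[j]='c': π[3]=0 (border '')
j=4 s[j]='a': π[4]=0 (border '')
j=5 s[j]='c': π[5]=0 (border '')
j=6 s[j]='b': π[6]=1 (border 'b')
j=7 s[j]='c': π[7]=2 (border 'bc')
j=8 s[j]='b': k: 2→0; π[8]=1 (border 'b')
j=9 s[j]='c': π[9]=2 (border 'bc')
j=10 s[j]='a': π[10]=3 (border 'bca')
j=11 s[j]='b': k: 3→0; π[11]=1 (border 'b')
j=12 s[j]='a': k: 1→0; π[12]=0 (border '')
j=13 s[j]='b': π[13]=1 (border 'b')
j=14 s[j]='c': π[14]=2 (border 'bc')
j=15 s[j]='c': k: 2→0; π[15]=0 (border '')
j=16 s[j]='a': π[16]=0 (border '')
j=17 s[j]='c': π[17]=0 (border '')
j=18 s[j]='b': π[18]=1 (border 'b')
j=19 s[j]='a': k: 1→0; π[19]=0 (border '')
j=20 s[j]='c': π[20]=0 (border '')
j=21 s[j]='b': π[21]=1 (border 'b')
j=22 s[j]='c': π[22]=2 (border 'bc')
j=23 s[j]='a': π[23]=3 (border 'bca')
j=24 s[j]='b': k: 3→0; π[24]=1 (border 'b')
j=25 s[j]='c': π[25]=2 (border 'bc')
j=26 s[j]='b': k: 2→0; π[26]=1 (border 'b')
j=27 s[j]='c': π[27]=2 (border 'bc')
j=28 s[j]='a': π[28]=3 (border 'bca')
j=29 s[j]='a': k: 3→0; π[29]=0 (border '')
j=30 s[j]='a': π[30]=0 (border '')
j=31 s[j]='a': π[31]=0 (border '')
j=32 s[j]='a': π[32]=0 (border '')
j=33 s[j]='b': π[33]=1 (border 'b')
j=34 s[j]='a': k: 1→0; π[34]=0 (border '')
j=35 s[j]='b': π[35]=1 (border 'b')
j=36 s[j]='a': k: 1→0; π[36]=0 (border '')
j=37 s[j]='b': π[37]=1 (border 'b')
j=38 s[j]='a': k: 1→0; π[38]=0 (border '')

[0, 0, 0, 0, 0, 0, 1, 2, 1, 2, 3, 1, 0, 1, 2, 0, 0, 0, 1, 0, 0, 1, 2, 3, 1, 2, 1, 2, 3, 0, 0, 0, 0, 1, 0, 1, 0, 1, 0]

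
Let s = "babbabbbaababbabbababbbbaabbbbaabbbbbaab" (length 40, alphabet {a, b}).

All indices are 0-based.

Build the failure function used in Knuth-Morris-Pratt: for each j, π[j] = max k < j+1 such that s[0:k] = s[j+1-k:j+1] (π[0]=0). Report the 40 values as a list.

[0, 0, 1, 1, 2, 3, 4, 1, 2, 0, 1, 2, 3, 4, 5, 6, 7, 5, 6, 2, 3, 4, 1, 1, 2, 0, 1, 1, 1, 1, 2, 0, 1, 1, 1, 1, 1, 2, 0, 1]

π[0] = 0
j=1 s[j]='a': π[1]=0 (border '')
j=2 s[j]='b': π[2]=1 (border 'b')
j=3 s[j]='b': k: 1→0; π[3]=1 (border 'b')
j=4 s[j]='a': π[4]=2 (border 'ba')
j=5 s[j]='b': π[5]=3 (border 'bab')
j=6 s[j]='b': π[6]=4 (border 'babb')
j=7 s[j]='b': k: 4→1→0; π[7]=1 (border 'b')
j=8 s[j]='a': π[8]=2 (border 'ba')
j=9 s[j]='a': k: 2→0; π[9]=0 (border '')
j=10 s[j]='b': π[10]=1 (border 'b')
j=11 s[j]='a': π[11]=2 (border 'ba')
j=12 s[j]='b': π[12]=3 (border 'bab')
j=13 s[j]='b': π[13]=4 (border 'babb')
j=14 s[j]='a': π[14]=5 (border 'babba')
j=15 s[j]='b': π[15]=6 (border 'babbab')
j=16 s[j]='b': π[16]=7 (border 'babbabb')
j=17 s[j]='a': k: 7→4; π[17]=5 (border 'babba')
j=18 s[j]='b': π[18]=6 (border 'babbab')
j=19 s[j]='a': k: 6→3→1; π[19]=2 (border 'ba')
j=20 s[j]='b': π[20]=3 (border 'bab')
j=21 s[j]='b': π[21]=4 (border 'babb')
j=22 s[j]='b': k: 4→1→0; π[22]=1 (border 'b')
j=23 s[j]='b': k: 1→0; π[23]=1 (border 'b')
j=24 s[j]='a': π[24]=2 (border 'ba')
j=25 s[j]='a': k: 2→0; π[25]=0 (border '')
j=26 s[j]='b': π[26]=1 (border 'b')
j=27 s[j]='b': k: 1→0; π[27]=1 (border 'b')
j=28 s[j]='b': k: 1→0; π[28]=1 (border 'b')
j=29 s[j]='b': k: 1→0; π[29]=1 (border 'b')
j=30 s[j]='a': π[30]=2 (border 'ba')
j=31 s[j]='a': k: 2→0; π[31]=0 (border '')
j=32 s[j]='b': π[32]=1 (border 'b')
j=33 s[j]='b': k: 1→0; π[33]=1 (border 'b')
j=34 s[j]='b': k: 1→0; π[34]=1 (border 'b')
j=35 s[j]='b': k: 1→0; π[35]=1 (border 'b')
j=36 s[j]='b': k: 1→0; π[36]=1 (border 'b')
j=37 s[j]='a': π[37]=2 (border 'ba')
j=38 s[j]='a': k: 2→0; π[38]=0 (border '')
j=39 s[j]='b': π[39]=1 (border 'b')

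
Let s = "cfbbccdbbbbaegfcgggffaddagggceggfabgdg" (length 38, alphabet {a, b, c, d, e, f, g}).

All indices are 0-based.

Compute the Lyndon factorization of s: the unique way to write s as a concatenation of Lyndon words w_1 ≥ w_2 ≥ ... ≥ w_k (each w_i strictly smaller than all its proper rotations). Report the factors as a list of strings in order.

["cf", "bbccd", "b", "b", "b", "b", "aegfcgggff", "addagggceggf", "abgdg"]

emit factor 1: 'cf' (i=0, period=2)
emit factor 2: 'bbccd' (i=2, period=5)
emit factor 3: 'b' (i=7, period=1)
emit factor 4: 'b' (i=8, period=1)
emit factor 5: 'b' (i=9, period=1)
emit factor 6: 'b' (i=10, period=1)
emit factor 7: 'aegfcgggff' (i=11, period=10)
emit factor 8: 'addagggceggf' (i=21, period=12)
emit factor 9: 'abgdg' (i=33, period=5)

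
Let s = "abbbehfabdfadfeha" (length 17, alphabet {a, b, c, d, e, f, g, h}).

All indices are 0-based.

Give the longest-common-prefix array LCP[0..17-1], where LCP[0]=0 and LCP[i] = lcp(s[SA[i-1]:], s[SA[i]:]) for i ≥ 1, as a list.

rank | idx | suffix
   0 |  16 | a
   1 |   0 | abbbehfabdfadfeha
   2 |   7 | abdfadfeha
   3 |  11 | adfeha
   4 |   1 | bbbehfabdfadfeha
   5 |   2 | bbehfabdfadfeha
   6 |   8 | bdfadfeha
   7 |   3 | behfabdfadfeha
   8 |   9 | dfadfeha
   9 |  12 | dfeha
  10 |  14 | eha
  11 |   4 | ehfabdfadfeha
  12 |   6 | fabdfadfeha
  13 |  10 | fadfeha
  14 |  13 | feha
  15 |  15 | ha
  16 |   5 | hfabdfadfeha

SA = [16, 0, 7, 11, 1, 2, 8, 3, 9, 12, 14, 4, 6, 10, 13, 15, 5]
i: (SA[i-1],SA[i]) lcp shared
  1: (16,0) 1 'a'
  2: (0,7) 2 'ab'
  3: (7,11) 1 'a'
  4: (11,1) 0 ''
  5: (1,2) 2 'bb'
  6: (2,8) 1 'b'
  7: (8,3) 1 'b'
  8: (3,9) 0 ''
  9: (9,12) 2 'df'
  10: (12,14) 0 ''
  11: (14,4) 2 'eh'
  12: (4,6) 0 ''
  13: (6,10) 2 'fa'
  14: (10,13) 1 'f'
  15: (13,15) 0 ''
  16: (15,5) 1 'h'

[0, 1, 2, 1, 0, 2, 1, 1, 0, 2, 0, 2, 0, 2, 1, 0, 1]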